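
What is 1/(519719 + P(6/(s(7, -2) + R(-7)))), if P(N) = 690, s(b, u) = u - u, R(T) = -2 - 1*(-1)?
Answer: 1/520409 ≈ 1.9216e-6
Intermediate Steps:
R(T) = -1 (R(T) = -2 + 1 = -1)
s(b, u) = 0
1/(519719 + P(6/(s(7, -2) + R(-7)))) = 1/(519719 + 690) = 1/520409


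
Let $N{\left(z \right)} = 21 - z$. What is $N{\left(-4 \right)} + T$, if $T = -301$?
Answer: $-276$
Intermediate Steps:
$N{\left(-4 \right)} + T = \left(21 - -4\right) - 301 = \left(21 + 4\right) - 301 = 25 - 301 = -276$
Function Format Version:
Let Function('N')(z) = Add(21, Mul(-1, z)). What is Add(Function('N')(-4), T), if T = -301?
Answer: -276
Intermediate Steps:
Add(Function('N')(-4), T) = Add(Add(21, Mul(-1, -4)), -301) = Add(Add(21, 4), -301) = Add(25, -301) = -276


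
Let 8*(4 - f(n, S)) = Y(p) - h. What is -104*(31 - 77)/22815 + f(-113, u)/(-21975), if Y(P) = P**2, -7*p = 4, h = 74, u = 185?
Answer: 105364607/503930700 ≈ 0.20909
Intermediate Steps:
p = -4/7 (p = -1/7*4 = -4/7 ≈ -0.57143)
f(n, S) = 2589/196 (f(n, S) = 4 - ((-4/7)**2 - 1*74)/8 = 4 - (16/49 - 74)/8 = 4 - 1/8*(-3610/49) = 4 + 1805/196 = 2589/196)
-104*(31 - 77)/22815 + f(-113, u)/(-21975) = -104*(31 - 77)/22815 + (2589/196)/(-21975) = -104*(-46)*(1/22815) + (2589/196)*(-1/21975) = 4784*(1/22815) - 863/1435700 = 368/1755 - 863/1435700 = 105364607/503930700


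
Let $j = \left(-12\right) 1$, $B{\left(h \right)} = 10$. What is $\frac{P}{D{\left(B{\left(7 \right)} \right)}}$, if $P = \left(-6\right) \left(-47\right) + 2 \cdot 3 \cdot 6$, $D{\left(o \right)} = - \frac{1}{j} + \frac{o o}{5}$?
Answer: $\frac{3816}{241} \approx 15.834$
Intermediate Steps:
$j = -12$
$D{\left(o \right)} = \frac{1}{12} + \frac{o^{2}}{5}$ ($D{\left(o \right)} = - \frac{1}{-12} + \frac{o o}{5} = \left(-1\right) \left(- \frac{1}{12}\right) + o^{2} \cdot \frac{1}{5} = \frac{1}{12} + \frac{o^{2}}{5}$)
$P = 318$ ($P = 282 + 6 \cdot 6 = 282 + 36 = 318$)
$\frac{P}{D{\left(B{\left(7 \right)} \right)}} = \frac{318}{\frac{1}{12} + \frac{10^{2}}{5}} = \frac{318}{\frac{1}{12} + \frac{1}{5} \cdot 100} = \frac{318}{\frac{1}{12} + 20} = \frac{318}{\frac{241}{12}} = 318 \cdot \frac{12}{241} = \frac{3816}{241}$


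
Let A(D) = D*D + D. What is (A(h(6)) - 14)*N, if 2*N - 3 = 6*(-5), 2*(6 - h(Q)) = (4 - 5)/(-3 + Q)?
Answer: -3261/8 ≈ -407.63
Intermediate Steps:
h(Q) = 6 + 1/(2*(-3 + Q)) (h(Q) = 6 - (4 - 5)/(2*(-3 + Q)) = 6 - (-1)/(2*(-3 + Q)) = 6 + 1/(2*(-3 + Q)))
A(D) = D + D**2 (A(D) = D**2 + D = D + D**2)
N = -27/2 (N = 3/2 + (6*(-5))/2 = 3/2 + (1/2)*(-30) = 3/2 - 15 = -27/2 ≈ -13.500)
(A(h(6)) - 14)*N = (((-35 + 12*6)/(2*(-3 + 6)))*(1 + (-35 + 12*6)/(2*(-3 + 6))) - 14)*(-27/2) = (((1/2)*(-35 + 72)/3)*(1 + (1/2)*(-35 + 72)/3) - 14)*(-27/2) = (((1/2)*(1/3)*37)*(1 + (1/2)*(1/3)*37) - 14)*(-27/2) = (37*(1 + 37/6)/6 - 14)*(-27/2) = ((37/6)*(43/6) - 14)*(-27/2) = (1591/36 - 14)*(-27/2) = (1087/36)*(-27/2) = -3261/8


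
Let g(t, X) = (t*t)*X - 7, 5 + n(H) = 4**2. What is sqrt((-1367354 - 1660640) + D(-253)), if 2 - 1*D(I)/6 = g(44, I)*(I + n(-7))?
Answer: I*sqrt(714239362) ≈ 26725.0*I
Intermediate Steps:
n(H) = 11 (n(H) = -5 + 4**2 = -5 + 16 = 11)
g(t, X) = -7 + X*t**2 (g(t, X) = t**2*X - 7 = X*t**2 - 7 = -7 + X*t**2)
D(I) = 12 - 6*(-7 + 1936*I)*(11 + I) (D(I) = 12 - 6*(-7 + I*44**2)*(I + 11) = 12 - 6*(-7 + I*1936)*(11 + I) = 12 - 6*(-7 + 1936*I)*(11 + I))
sqrt((-1367354 - 1660640) + D(-253)) = sqrt((-1367354 - 1660640) + (474 - 127734*(-253) - 11616*(-253)**2)) = sqrt(-3027994 + (474 + 32316702 - 11616*64009)) = sqrt(-3027994 + (474 + 32316702 - 743528544)) = sqrt(-3027994 - 711211368) = sqrt(-714239362) = I*sqrt(714239362)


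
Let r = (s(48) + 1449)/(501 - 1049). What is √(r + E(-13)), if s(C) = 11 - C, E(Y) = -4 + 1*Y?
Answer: 3*I*√40826/137 ≈ 4.4246*I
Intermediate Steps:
E(Y) = -4 + Y
r = -353/137 (r = ((11 - 1*48) + 1449)/(501 - 1049) = ((11 - 48) + 1449)/(-548) = (-37 + 1449)*(-1/548) = 1412*(-1/548) = -353/137 ≈ -2.5766)
√(r + E(-13)) = √(-353/137 + (-4 - 13)) = √(-353/137 - 17) = √(-2682/137) = 3*I*√40826/137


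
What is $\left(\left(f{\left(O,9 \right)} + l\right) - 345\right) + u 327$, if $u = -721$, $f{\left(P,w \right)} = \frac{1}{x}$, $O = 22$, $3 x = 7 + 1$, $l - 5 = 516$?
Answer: $- \frac{1884725}{8} \approx -2.3559 \cdot 10^{5}$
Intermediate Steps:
$l = 521$ ($l = 5 + 516 = 521$)
$x = \frac{8}{3}$ ($x = \frac{7 + 1}{3} = \frac{1}{3} \cdot 8 = \frac{8}{3} \approx 2.6667$)
$f{\left(P,w \right)} = \frac{3}{8}$ ($f{\left(P,w \right)} = \frac{1}{\frac{8}{3}} = \frac{3}{8}$)
$\left(\left(f{\left(O,9 \right)} + l\right) - 345\right) + u 327 = \left(\left(\frac{3}{8} + 521\right) - 345\right) - 235767 = \left(\frac{4171}{8} - 345\right) - 235767 = \frac{1411}{8} - 235767 = - \frac{1884725}{8}$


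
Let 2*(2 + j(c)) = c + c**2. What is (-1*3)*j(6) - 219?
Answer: -276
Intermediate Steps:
j(c) = -2 + c/2 + c**2/2 (j(c) = -2 + (c + c**2)/2 = -2 + (c/2 + c**2/2) = -2 + c/2 + c**2/2)
(-1*3)*j(6) - 219 = (-1*3)*(-2 + (1/2)*6 + (1/2)*6**2) - 219 = -3*(-2 + 3 + (1/2)*36) - 219 = -3*(-2 + 3 + 18) - 219 = -3*19 - 219 = -57 - 219 = -276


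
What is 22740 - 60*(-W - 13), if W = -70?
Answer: 19320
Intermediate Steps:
22740 - 60*(-W - 13) = 22740 - 60*(-1*(-70) - 13) = 22740 - 60*(70 - 13) = 22740 - 60*57 = 22740 - 1*3420 = 22740 - 3420 = 19320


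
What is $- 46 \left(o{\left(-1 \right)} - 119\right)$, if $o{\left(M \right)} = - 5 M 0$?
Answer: $5474$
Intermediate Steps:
$o{\left(M \right)} = 0$
$- 46 \left(o{\left(-1 \right)} - 119\right) = - 46 \left(0 - 119\right) = \left(-46\right) \left(-119\right) = 5474$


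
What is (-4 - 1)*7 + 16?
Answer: -19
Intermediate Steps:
(-4 - 1)*7 + 16 = -5*7 + 16 = -35 + 16 = -19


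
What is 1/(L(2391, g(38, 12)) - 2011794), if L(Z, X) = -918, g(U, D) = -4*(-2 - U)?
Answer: -1/2012712 ≈ -4.9684e-7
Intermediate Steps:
g(U, D) = 8 + 4*U
1/(L(2391, g(38, 12)) - 2011794) = 1/(-918 - 2011794) = 1/(-2012712) = -1/2012712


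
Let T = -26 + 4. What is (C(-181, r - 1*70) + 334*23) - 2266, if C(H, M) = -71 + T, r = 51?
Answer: 5323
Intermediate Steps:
T = -22
C(H, M) = -93 (C(H, M) = -71 - 22 = -93)
(C(-181, r - 1*70) + 334*23) - 2266 = (-93 + 334*23) - 2266 = (-93 + 7682) - 2266 = 7589 - 2266 = 5323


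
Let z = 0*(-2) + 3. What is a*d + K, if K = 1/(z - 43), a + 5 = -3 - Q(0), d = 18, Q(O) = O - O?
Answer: -5761/40 ≈ -144.02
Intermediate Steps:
Q(O) = 0
a = -8 (a = -5 + (-3 - 1*0) = -5 + (-3 + 0) = -5 - 3 = -8)
z = 3 (z = 0 + 3 = 3)
K = -1/40 (K = 1/(3 - 43) = 1/(-40) = -1/40 ≈ -0.025000)
a*d + K = -8*18 - 1/40 = -144 - 1/40 = -5761/40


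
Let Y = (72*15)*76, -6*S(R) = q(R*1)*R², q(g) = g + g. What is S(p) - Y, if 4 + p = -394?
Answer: 62798552/3 ≈ 2.0933e+7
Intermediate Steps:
p = -398 (p = -4 - 394 = -398)
q(g) = 2*g
S(R) = -R³/3 (S(R) = -2*(R*1)*R²/6 = -2*R*R²/6 = -R³/3)
Y = 82080 (Y = 1080*76 = 82080)
S(p) - Y = -⅓*(-398)³ - 1*82080 = -⅓*(-63044792) - 82080 = 63044792/3 - 82080 = 62798552/3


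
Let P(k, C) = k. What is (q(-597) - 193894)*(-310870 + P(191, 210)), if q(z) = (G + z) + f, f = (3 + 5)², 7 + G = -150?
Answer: 60453162536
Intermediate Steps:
G = -157 (G = -7 - 150 = -157)
f = 64 (f = 8² = 64)
q(z) = -93 + z (q(z) = (-157 + z) + 64 = -93 + z)
(q(-597) - 193894)*(-310870 + P(191, 210)) = ((-93 - 597) - 193894)*(-310870 + 191) = (-690 - 193894)*(-310679) = -194584*(-310679) = 60453162536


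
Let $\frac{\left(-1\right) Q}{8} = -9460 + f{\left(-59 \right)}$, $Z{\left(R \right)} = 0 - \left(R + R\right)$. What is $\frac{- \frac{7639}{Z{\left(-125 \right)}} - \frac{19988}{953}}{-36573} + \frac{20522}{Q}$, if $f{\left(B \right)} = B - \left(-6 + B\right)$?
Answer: $\frac{44936833143161}{164755184163000} \approx 0.27275$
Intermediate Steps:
$f{\left(B \right)} = 6$
$Z{\left(R \right)} = - 2 R$ ($Z{\left(R \right)} = 0 - 2 R = - 2 R$)
$Q = 75632$ ($Q = - 8 \left(-9460 + 6\right) = \left(-8\right) \left(-9454\right) = 75632$)
$\frac{- \frac{7639}{Z{\left(-125 \right)}} - \frac{19988}{953}}{-36573} + \frac{20522}{Q} = \frac{- \frac{7639}{\left(-2\right) \left(-125\right)} - \frac{19988}{953}}{-36573} + \frac{20522}{75632} = \left(- \frac{7639}{250} - \frac{19988}{953}\right) \left(- \frac{1}{36573}\right) + 20522 \cdot \frac{1}{75632} = \left(\left(-7639\right) \frac{1}{250} - \frac{19988}{953}\right) \left(- \frac{1}{36573}\right) + \frac{10261}{37816} = \left(- \frac{7639}{250} - \frac{19988}{953}\right) \left(- \frac{1}{36573}\right) + \frac{10261}{37816} = \left(- \frac{12276967}{238250}\right) \left(- \frac{1}{36573}\right) + \frac{10261}{37816} = \frac{12276967}{8713517250} + \frac{10261}{37816} = \frac{44936833143161}{164755184163000}$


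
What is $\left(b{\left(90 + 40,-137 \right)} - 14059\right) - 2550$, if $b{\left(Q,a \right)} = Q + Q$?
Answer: $-16349$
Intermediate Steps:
$b{\left(Q,a \right)} = 2 Q$
$\left(b{\left(90 + 40,-137 \right)} - 14059\right) - 2550 = \left(2 \left(90 + 40\right) - 14059\right) - 2550 = \left(2 \cdot 130 - 14059\right) - 2550 = \left(260 - 14059\right) - 2550 = -13799 - 2550 = -16349$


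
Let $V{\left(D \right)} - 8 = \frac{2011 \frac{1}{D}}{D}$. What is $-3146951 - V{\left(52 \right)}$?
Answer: $- \frac{8509379147}{2704} \approx -3.147 \cdot 10^{6}$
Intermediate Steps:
$V{\left(D \right)} = 8 + \frac{2011}{D^{2}}$ ($V{\left(D \right)} = 8 + \frac{2011 \frac{1}{D}}{D} = 8 + \frac{2011}{D^{2}}$)
$-3146951 - V{\left(52 \right)} = -3146951 - \left(8 + \frac{2011}{2704}\right) = -3146951 - \frac{23643}{2704} = - \frac{8509379147}{2704}$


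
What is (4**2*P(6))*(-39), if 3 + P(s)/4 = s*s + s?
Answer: -97344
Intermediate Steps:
P(s) = -12 + 4*s + 4*s**2 (P(s) = -12 + 4*(s*s + s) = -12 + 4*(s**2 + s) = -12 + 4*(s + s**2) = -12 + (4*s + 4*s**2) = -12 + 4*s + 4*s**2)
(4**2*P(6))*(-39) = (4**2*(-12 + 4*6 + 4*6**2))*(-39) = (16*(-12 + 24 + 4*36))*(-39) = (16*(-12 + 24 + 144))*(-39) = (16*156)*(-39) = 2496*(-39) = -97344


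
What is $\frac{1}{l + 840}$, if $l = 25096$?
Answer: $\frac{1}{25936} \approx 3.8556 \cdot 10^{-5}$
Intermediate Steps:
$\frac{1}{l + 840} = \frac{1}{25096 + 840} = \frac{1}{25936}$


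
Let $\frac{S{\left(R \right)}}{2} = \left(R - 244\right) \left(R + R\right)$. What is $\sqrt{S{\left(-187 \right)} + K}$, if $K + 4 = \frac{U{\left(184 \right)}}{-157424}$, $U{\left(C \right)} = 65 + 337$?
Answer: $\frac{\sqrt{499338876615346}}{39356} \approx 567.79$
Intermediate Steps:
$U{\left(C \right)} = 402$
$S{\left(R \right)} = 4 R \left(-244 + R\right)$ ($S{\left(R \right)} = 2 \left(R - 244\right) \left(R + R\right) = 2 \left(-244 + R\right) 2 R = 2 \cdot 2 R \left(-244 + R\right) = 4 R \left(-244 + R\right)$)
$K = - \frac{315049}{78712}$ ($K = -4 + \frac{402}{-157424} = -4 + 402 \left(- \frac{1}{157424}\right) = -4 - \frac{201}{78712} = - \frac{315049}{78712} \approx -4.0026$)
$\sqrt{S{\left(-187 \right)} + K} = \sqrt{4 \left(-187\right) \left(-244 - 187\right) - \frac{315049}{78712}} = \sqrt{4 \left(-187\right) \left(-431\right) - \frac{315049}{78712}} = \sqrt{322388 - \frac{315049}{78712}} = \sqrt{\frac{25375489207}{78712}} = \frac{\sqrt{499338876615346}}{39356}$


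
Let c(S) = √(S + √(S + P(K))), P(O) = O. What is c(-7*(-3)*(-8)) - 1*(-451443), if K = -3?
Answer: 451443 + √(-168 + 3*I*√19) ≈ 4.5144e+5 + 12.971*I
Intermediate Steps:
c(S) = √(S + √(-3 + S)) (c(S) = √(S + √(S - 3)) = √(S + √(-3 + S)))
c(-7*(-3)*(-8)) - 1*(-451443) = √(-7*(-3)*(-8) + √(-3 - 7*(-3)*(-8))) - 1*(-451443) = √(21*(-8) + √(-3 + 21*(-8))) + 451443 = √(-168 + √(-3 - 168)) + 451443 = √(-168 + √(-171)) + 451443 = √(-168 + 3*I*√19) + 451443 = 451443 + √(-168 + 3*I*√19)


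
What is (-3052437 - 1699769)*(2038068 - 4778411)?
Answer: 13022674446658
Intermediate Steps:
(-3052437 - 1699769)*(2038068 - 4778411) = -4752206*(-2740343) = 13022674446658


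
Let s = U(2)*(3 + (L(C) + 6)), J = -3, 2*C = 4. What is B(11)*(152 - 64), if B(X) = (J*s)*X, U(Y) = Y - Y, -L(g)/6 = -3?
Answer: 0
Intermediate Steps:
C = 2 (C = (½)*4 = 2)
L(g) = 18 (L(g) = -6*(-3) = 18)
U(Y) = 0
s = 0 (s = 0*(3 + (18 + 6)) = 0*(3 + 24) = 0*27 = 0)
B(X) = 0 (B(X) = (-3*0)*X = 0*X = 0)
B(11)*(152 - 64) = 0*(152 - 64) = 0*88 = 0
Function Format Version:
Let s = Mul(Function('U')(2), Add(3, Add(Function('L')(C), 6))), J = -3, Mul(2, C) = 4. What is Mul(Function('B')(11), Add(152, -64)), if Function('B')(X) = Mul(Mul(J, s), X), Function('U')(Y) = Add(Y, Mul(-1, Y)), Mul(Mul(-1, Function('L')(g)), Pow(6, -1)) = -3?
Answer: 0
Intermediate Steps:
C = 2 (C = Mul(Rational(1, 2), 4) = 2)
Function('L')(g) = 18 (Function('L')(g) = Mul(-6, -3) = 18)
Function('U')(Y) = 0
s = 0 (s = Mul(0, Add(3, Add(18, 6))) = Mul(0, Add(3, 24)) = Mul(0, 27) = 0)
Function('B')(X) = 0 (Function('B')(X) = Mul(Mul(-3, 0), X) = Mul(0, X) = 0)
Mul(Function('B')(11), Add(152, -64)) = Mul(0, Add(152, -64)) = Mul(0, 88) = 0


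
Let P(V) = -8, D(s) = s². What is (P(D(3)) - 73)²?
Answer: 6561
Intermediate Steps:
(P(D(3)) - 73)² = (-8 - 73)² = (-81)² = 6561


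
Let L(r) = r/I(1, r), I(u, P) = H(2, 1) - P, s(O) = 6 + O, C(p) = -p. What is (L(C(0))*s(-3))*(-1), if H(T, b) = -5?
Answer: 0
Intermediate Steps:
I(u, P) = -5 - P
L(r) = r/(-5 - r)
(L(C(0))*s(-3))*(-1) = ((-(-1*0)/(5 - 1*0))*(6 - 3))*(-1) = (-1*0/(5 + 0)*3)*(-1) = (-1*0/5*3)*(-1) = (-1*0*⅕*3)*(-1) = (0*3)*(-1) = 0*(-1) = 0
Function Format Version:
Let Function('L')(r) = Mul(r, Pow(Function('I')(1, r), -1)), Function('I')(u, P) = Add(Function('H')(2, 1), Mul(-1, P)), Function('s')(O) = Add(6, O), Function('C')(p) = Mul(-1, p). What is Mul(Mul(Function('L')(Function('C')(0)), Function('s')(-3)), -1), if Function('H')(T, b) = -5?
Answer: 0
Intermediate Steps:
Function('I')(u, P) = Add(-5, Mul(-1, P))
Function('L')(r) = Mul(r, Pow(Add(-5, Mul(-1, r)), -1))
Mul(Mul(Function('L')(Function('C')(0)), Function('s')(-3)), -1) = Mul(Mul(Mul(-1, Mul(-1, 0), Pow(Add(5, Mul(-1, 0)), -1)), Add(6, -3)), -1) = Mul(Mul(Mul(-1, 0, Pow(Add(5, 0), -1)), 3), -1) = Mul(Mul(Mul(-1, 0, Pow(5, -1)), 3), -1) = Mul(Mul(Mul(-1, 0, Rational(1, 5)), 3), -1) = Mul(Mul(0, 3), -1) = Mul(0, -1) = 0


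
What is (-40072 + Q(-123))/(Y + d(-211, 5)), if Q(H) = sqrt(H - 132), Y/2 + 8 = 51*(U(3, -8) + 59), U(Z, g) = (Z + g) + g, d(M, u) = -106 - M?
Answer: -40072/4781 + I*sqrt(255)/4781 ≈ -8.3815 + 0.00334*I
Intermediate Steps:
U(Z, g) = Z + 2*g
Y = 4676 (Y = -16 + 2*(51*((3 + 2*(-8)) + 59)) = -16 + 2*(51*((3 - 16) + 59)) = -16 + 2*(51*(-13 + 59)) = -16 + 2*(51*46) = -16 + 2*2346 = -16 + 4692 = 4676)
Q(H) = sqrt(-132 + H)
(-40072 + Q(-123))/(Y + d(-211, 5)) = (-40072 + sqrt(-132 - 123))/(4676 + (-106 - 1*(-211))) = (-40072 + sqrt(-255))/(4676 + (-106 + 211)) = (-40072 + I*sqrt(255))/(4676 + 105) = (-40072 + I*sqrt(255))/4781 = (-40072 + I*sqrt(255))*(1/4781) = -40072/4781 + I*sqrt(255)/4781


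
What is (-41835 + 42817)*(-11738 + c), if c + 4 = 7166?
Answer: -4493632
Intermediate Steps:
c = 7162 (c = -4 + 7166 = 7162)
(-41835 + 42817)*(-11738 + c) = (-41835 + 42817)*(-11738 + 7162) = 982*(-4576) = -4493632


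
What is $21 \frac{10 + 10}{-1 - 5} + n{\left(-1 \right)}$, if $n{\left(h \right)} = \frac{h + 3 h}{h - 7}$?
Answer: $- \frac{139}{2} \approx -69.5$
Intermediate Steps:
$n{\left(h \right)} = \frac{4 h}{-7 + h}$
$21 \frac{10 + 10}{-1 - 5} + n{\left(-1 \right)} = 21 \frac{10 + 10}{-1 - 5} + 4 \left(-1\right) \frac{1}{-7 - 1} = 21 \frac{20}{-6} + 4 \left(-1\right) \frac{1}{-8} = 21 \cdot 20 \left(- \frac{1}{6}\right) + 4 \left(-1\right) \left(- \frac{1}{8}\right) = 21 \left(- \frac{10}{3}\right) + \frac{1}{2} = -70 + \frac{1}{2} = - \frac{139}{2}$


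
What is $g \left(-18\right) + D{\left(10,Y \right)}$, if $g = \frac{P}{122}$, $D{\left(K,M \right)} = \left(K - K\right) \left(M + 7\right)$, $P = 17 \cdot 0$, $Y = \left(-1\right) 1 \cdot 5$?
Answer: $0$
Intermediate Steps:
$Y = -5$ ($Y = \left(-1\right) 5 = -5$)
$P = 0$
$D{\left(K,M \right)} = 0$ ($D{\left(K,M \right)} = 0 \left(7 + M\right) = 0$)
$g = 0$ ($g = \frac{0}{122} = 0 \cdot \frac{1}{122} = 0$)
$g \left(-18\right) + D{\left(10,Y \right)} = 0 \left(-18\right) + 0 = 0 + 0 = 0$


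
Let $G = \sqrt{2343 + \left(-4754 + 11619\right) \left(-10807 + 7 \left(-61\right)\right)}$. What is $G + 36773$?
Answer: $36773 + i \sqrt{77119067} \approx 36773.0 + 8781.8 i$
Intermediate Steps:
$G = i \sqrt{77119067}$ ($G = \sqrt{2343 + 6865 \left(-10807 - 427\right)} = \sqrt{2343 + 6865 \left(-11234\right)} = \sqrt{2343 - 77121410} = \sqrt{-77119067} = i \sqrt{77119067} \approx 8781.8 i$)
$G + 36773 = i \sqrt{77119067} + 36773 = 36773 + i \sqrt{77119067}$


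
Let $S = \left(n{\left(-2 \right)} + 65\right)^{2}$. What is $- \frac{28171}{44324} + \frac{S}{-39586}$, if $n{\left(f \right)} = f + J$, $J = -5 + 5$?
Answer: $- \frac{645549581}{877304932} \approx -0.73583$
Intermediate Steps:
$J = 0$
$n{\left(f \right)} = f$ ($n{\left(f \right)} = f + 0 = f$)
$S = 3969$ ($S = \left(-2 + 65\right)^{2} = 63^{2} = 3969$)
$- \frac{28171}{44324} + \frac{S}{-39586} = - \frac{28171}{44324} + \frac{3969}{-39586} = \left(-28171\right) \frac{1}{44324} + 3969 \left(- \frac{1}{39586}\right) = - \frac{28171}{44324} - \frac{3969}{39586} = - \frac{645549581}{877304932}$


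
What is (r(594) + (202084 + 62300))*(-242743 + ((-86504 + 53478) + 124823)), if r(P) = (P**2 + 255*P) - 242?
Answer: -115994151808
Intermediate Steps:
r(P) = -242 + P**2 + 255*P
(r(594) + (202084 + 62300))*(-242743 + ((-86504 + 53478) + 124823)) = ((-242 + 594**2 + 255*594) + (202084 + 62300))*(-242743 + ((-86504 + 53478) + 124823)) = ((-242 + 352836 + 151470) + 264384)*(-242743 + (-33026 + 124823)) = (504064 + 264384)*(-242743 + 91797) = 768448*(-150946) = -115994151808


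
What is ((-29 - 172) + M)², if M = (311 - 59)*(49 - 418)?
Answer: 8684189721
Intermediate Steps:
M = -92988 (M = 252*(-369) = -92988)
((-29 - 172) + M)² = ((-29 - 172) - 92988)² = (-201 - 92988)² = (-93189)² = 8684189721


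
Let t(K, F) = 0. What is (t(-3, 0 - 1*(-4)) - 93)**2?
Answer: 8649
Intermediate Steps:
(t(-3, 0 - 1*(-4)) - 93)**2 = (0 - 93)**2 = (-93)**2 = 8649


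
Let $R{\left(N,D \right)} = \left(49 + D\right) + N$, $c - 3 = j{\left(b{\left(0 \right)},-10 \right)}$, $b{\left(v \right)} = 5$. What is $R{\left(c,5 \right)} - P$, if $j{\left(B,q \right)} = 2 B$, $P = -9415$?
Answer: $9482$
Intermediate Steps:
$c = 13$ ($c = 3 + 2 \cdot 5 = 3 + 10 = 13$)
$R{\left(N,D \right)} = 49 + D + N$
$R{\left(c,5 \right)} - P = \left(49 + 5 + 13\right) - -9415 = 67 + 9415 = 9482$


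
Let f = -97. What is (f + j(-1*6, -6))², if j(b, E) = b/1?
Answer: 10609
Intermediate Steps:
j(b, E) = b (j(b, E) = b*1 = b)
(f + j(-1*6, -6))² = (-97 - 1*6)² = (-97 - 6)² = (-103)² = 10609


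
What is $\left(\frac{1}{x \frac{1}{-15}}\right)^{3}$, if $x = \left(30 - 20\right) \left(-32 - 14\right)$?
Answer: $\frac{27}{778688} \approx 3.4674 \cdot 10^{-5}$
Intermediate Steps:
$x = -460$ ($x = 10 \left(-46\right) = -460$)
$\left(\frac{1}{x \frac{1}{-15}}\right)^{3} = \left(\frac{1}{\left(-460\right) \frac{1}{-15}}\right)^{3} = \left(\frac{1}{\left(-460\right) \left(- \frac{1}{15}\right)}\right)^{3} = \left(\frac{1}{\frac{92}{3}}\right)^{3} = \left(\frac{3}{92}\right)^{3} = \frac{27}{778688}$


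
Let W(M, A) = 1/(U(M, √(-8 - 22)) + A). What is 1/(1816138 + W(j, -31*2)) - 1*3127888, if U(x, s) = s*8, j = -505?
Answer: -11893312974248119412014/3802346175518501 + 8*I*√30/19011730877592505 ≈ -3.1279e+6 + 2.3048e-15*I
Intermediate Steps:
U(x, s) = 8*s
W(M, A) = 1/(A + 8*I*√30) (W(M, A) = 1/(8*√(-8 - 22) + A) = 1/(8*√(-30) + A) = 1/(8*(I*√30) + A) = 1/(8*I*√30 + A) = 1/(A + 8*I*√30))
1/(1816138 + W(j, -31*2)) - 1*3127888 = 1/(1816138 + 1/(-31*2 + 8*I*√30)) - 1*3127888 = 1/(1816138 + 1/(-62 + 8*I*√30)) - 3127888 = -3127888 + 1/(1816138 + 1/(-62 + 8*I*√30))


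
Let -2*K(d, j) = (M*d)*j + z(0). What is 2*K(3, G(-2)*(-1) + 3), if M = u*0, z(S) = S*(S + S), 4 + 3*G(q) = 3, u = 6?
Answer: 0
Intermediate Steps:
G(q) = -1/3 (G(q) = -4/3 + (1/3)*3 = -4/3 + 1 = -1/3)
z(S) = 2*S**2 (z(S) = S*(2*S) = 2*S**2)
M = 0 (M = 6*0 = 0)
K(d, j) = 0 (K(d, j) = -((0*d)*j + 2*0**2)/2 = -(0*j + 2*0)/2 = -(0 + 0)/2 = -1/2*0 = 0)
2*K(3, G(-2)*(-1) + 3) = 2*0 = 0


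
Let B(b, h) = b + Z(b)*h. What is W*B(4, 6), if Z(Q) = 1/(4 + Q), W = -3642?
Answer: -34599/2 ≈ -17300.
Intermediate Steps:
B(b, h) = b + h/(4 + b)
W*B(4, 6) = -3642*(6 + 4*(4 + 4))/(4 + 4) = -3642*(6 + 4*8)/8 = -1821*(6 + 32)/4 = -1821*38/4 = -3642*19/4 = -34599/2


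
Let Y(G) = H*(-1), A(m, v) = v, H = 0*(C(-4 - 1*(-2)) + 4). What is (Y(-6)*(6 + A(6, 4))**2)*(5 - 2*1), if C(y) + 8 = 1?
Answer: 0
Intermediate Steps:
C(y) = -7 (C(y) = -8 + 1 = -7)
H = 0 (H = 0*(-7 + 4) = 0*(-3) = 0)
Y(G) = 0 (Y(G) = 0*(-1) = 0)
(Y(-6)*(6 + A(6, 4))**2)*(5 - 2*1) = (0*(6 + 4)**2)*(5 - 2*1) = (0*10**2)*(5 - 2) = (0*100)*3 = 0*3 = 0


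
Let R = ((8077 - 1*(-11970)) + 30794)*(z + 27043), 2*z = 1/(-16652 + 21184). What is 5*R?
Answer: 62310158401365/9064 ≈ 6.8745e+9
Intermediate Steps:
z = 1/9064 (z = 1/(2*(-16652 + 21184)) = (½)/4532 = (½)*(1/4532) = 1/9064 ≈ 0.00011033)
R = 12462031680273/9064 (R = ((8077 - 1*(-11970)) + 30794)*(1/9064 + 27043) = ((8077 + 11970) + 30794)*(245117753/9064) = (20047 + 30794)*(245117753/9064) = 50841*(245117753/9064) = 12462031680273/9064 ≈ 1.3749e+9)
5*R = 5*(12462031680273/9064) = 62310158401365/9064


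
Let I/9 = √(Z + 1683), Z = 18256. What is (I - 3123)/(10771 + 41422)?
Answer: -3123/52193 + 9*√19939/52193 ≈ -0.035487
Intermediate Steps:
I = 9*√19939 (I = 9*√(18256 + 1683) = 9*√19939 ≈ 1270.8)
(I - 3123)/(10771 + 41422) = (9*√19939 - 3123)/(10771 + 41422) = (-3123 + 9*√19939)/52193 = (-3123 + 9*√19939)*(1/52193) = -3123/52193 + 9*√19939/52193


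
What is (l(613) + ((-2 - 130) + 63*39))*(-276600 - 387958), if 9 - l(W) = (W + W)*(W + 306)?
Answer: 747202432880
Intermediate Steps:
l(W) = 9 - 2*W*(306 + W) (l(W) = 9 - (W + W)*(W + 306) = 9 - 2*W*(306 + W))
(l(613) + ((-2 - 130) + 63*39))*(-276600 - 387958) = ((9 - 612*613 - 2*613²) + ((-2 - 130) + 63*39))*(-276600 - 387958) = ((9 - 375156 - 2*375769) + (-132 + 2457))*(-664558) = ((9 - 375156 - 751538) + 2325)*(-664558) = (-1126685 + 2325)*(-664558) = -1124360*(-664558) = 747202432880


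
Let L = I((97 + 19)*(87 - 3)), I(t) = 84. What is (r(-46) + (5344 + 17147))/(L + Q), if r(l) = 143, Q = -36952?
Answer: -11317/18434 ≈ -0.61392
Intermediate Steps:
L = 84
(r(-46) + (5344 + 17147))/(L + Q) = (143 + (5344 + 17147))/(84 - 36952) = (143 + 22491)/(-36868) = 22634*(-1/36868) = -11317/18434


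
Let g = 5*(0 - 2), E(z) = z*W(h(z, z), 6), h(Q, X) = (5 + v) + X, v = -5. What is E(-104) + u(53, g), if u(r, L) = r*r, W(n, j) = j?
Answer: 2185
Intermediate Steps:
h(Q, X) = X (h(Q, X) = (5 - 5) + X = 0 + X = X)
E(z) = 6*z (E(z) = z*6 = 6*z)
g = -10 (g = 5*(-2) = -10)
u(r, L) = r**2
E(-104) + u(53, g) = 6*(-104) + 53**2 = -624 + 2809 = 2185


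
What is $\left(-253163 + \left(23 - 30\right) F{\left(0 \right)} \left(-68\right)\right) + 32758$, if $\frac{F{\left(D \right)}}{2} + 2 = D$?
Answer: $-222309$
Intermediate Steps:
$F{\left(D \right)} = -4 + 2 D$
$\left(-253163 + \left(23 - 30\right) F{\left(0 \right)} \left(-68\right)\right) + 32758 = \left(-253163 + \left(23 - 30\right) \left(-4 + 2 \cdot 0\right) \left(-68\right)\right) + 32758 = \left(-253163 + \left(23 - 30\right) \left(-4 + 0\right) \left(-68\right)\right) + 32758 = \left(-253163 + \left(-7\right) \left(-4\right) \left(-68\right)\right) + 32758 = \left(-253163 + 28 \left(-68\right)\right) + 32758 = \left(-253163 - 1904\right) + 32758 = -255067 + 32758 = -222309$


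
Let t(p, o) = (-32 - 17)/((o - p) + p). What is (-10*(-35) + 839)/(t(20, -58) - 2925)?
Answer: -68962/169601 ≈ -0.40661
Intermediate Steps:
t(p, o) = -49/o
(-10*(-35) + 839)/(t(20, -58) - 2925) = (-10*(-35) + 839)/(-49/(-58) - 2925) = (350 + 839)/(-49*(-1/58) - 2925) = 1189/(49/58 - 2925) = 1189/(-169601/58) = 1189*(-58/169601) = -68962/169601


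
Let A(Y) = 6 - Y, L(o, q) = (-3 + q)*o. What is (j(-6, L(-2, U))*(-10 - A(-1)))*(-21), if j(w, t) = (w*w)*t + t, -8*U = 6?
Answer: 198135/2 ≈ 99068.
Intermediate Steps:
U = -¾ (U = -⅛*6 = -¾ ≈ -0.75000)
L(o, q) = o*(-3 + q)
j(w, t) = t + t*w² (j(w, t) = w²*t + t = t*w² + t = t + t*w²)
(j(-6, L(-2, U))*(-10 - A(-1)))*(-21) = (((-2*(-3 - ¾))*(1 + (-6)²))*(-10 - (6 - 1*(-1))))*(-21) = (((-2*(-15/4))*(1 + 36))*(-10 - (6 + 1)))*(-21) = (((15/2)*37)*(-10 - 1*7))*(-21) = (555*(-10 - 7)/2)*(-21) = ((555/2)*(-17))*(-21) = -9435/2*(-21) = 198135/2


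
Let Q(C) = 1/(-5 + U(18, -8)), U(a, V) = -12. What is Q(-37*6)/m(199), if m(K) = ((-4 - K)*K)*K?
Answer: 1/136663051 ≈ 7.3173e-9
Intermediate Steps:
m(K) = K²*(-4 - K) (m(K) = (K*(-4 - K))*K = K²*(-4 - K))
Q(C) = -1/17 (Q(C) = 1/(-5 - 12) = 1/(-17) = -1/17)
Q(-37*6)/m(199) = -1/(39601*(-4 - 1*199))/17 = -1/(39601*(-4 - 199))/17 = -1/(17*(39601*(-203))) = -1/17/(-8039003) = -1/17*(-1/8039003) = 1/136663051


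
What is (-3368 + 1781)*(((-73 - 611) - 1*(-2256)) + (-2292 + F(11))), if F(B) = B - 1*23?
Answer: 1161684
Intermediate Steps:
F(B) = -23 + B (F(B) = B - 23 = -23 + B)
(-3368 + 1781)*(((-73 - 611) - 1*(-2256)) + (-2292 + F(11))) = (-3368 + 1781)*(((-73 - 611) - 1*(-2256)) + (-2292 + (-23 + 11))) = -1587*((-684 + 2256) + (-2292 - 12)) = -1587*(1572 - 2304) = -1587*(-732) = 1161684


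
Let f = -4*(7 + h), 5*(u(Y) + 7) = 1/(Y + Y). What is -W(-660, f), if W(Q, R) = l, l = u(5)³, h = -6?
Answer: 42508549/125000 ≈ 340.07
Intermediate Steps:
u(Y) = -7 + 1/(10*Y) (u(Y) = -7 + 1/(5*(Y + Y)) = -7 + 1/(5*((2*Y))) = -7 + (1/(2*Y))/5 = -7 + 1/(10*Y))
f = -4 (f = -4*(7 - 6) = -4*1 = -4)
l = -42508549/125000 (l = (-7 + (⅒)/5)³ = (-7 + (⅒)*(⅕))³ = (-7 + 1/50)³ = (-349/50)³ = -42508549/125000 ≈ -340.07)
W(Q, R) = -42508549/125000
-W(-660, f) = -1*(-42508549/125000) = 42508549/125000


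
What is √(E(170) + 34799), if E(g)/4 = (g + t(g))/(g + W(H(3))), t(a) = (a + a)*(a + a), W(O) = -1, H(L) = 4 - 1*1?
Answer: √6344111/13 ≈ 193.75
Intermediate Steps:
H(L) = 3 (H(L) = 4 - 1 = 3)
t(a) = 4*a² (t(a) = (2*a)*(2*a) = 4*a²)
E(g) = 4*(g + 4*g²)/(-1 + g) (E(g) = 4*((g + 4*g²)/(g - 1)) = 4*((g + 4*g²)/(-1 + g)) = 4*(g + 4*g²)/(-1 + g))
√(E(170) + 34799) = √(4*170*(1 + 4*170)/(-1 + 170) + 34799) = √(4*170*(1 + 680)/169 + 34799) = √(4*170*(1/169)*681 + 34799) = √(463080/169 + 34799) = √(6344111/169) = √6344111/13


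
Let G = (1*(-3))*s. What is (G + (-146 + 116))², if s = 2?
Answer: 1296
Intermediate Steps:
G = -6 (G = (1*(-3))*2 = -3*2 = -6)
(G + (-146 + 116))² = (-6 + (-146 + 116))² = (-6 - 30)² = (-36)² = 1296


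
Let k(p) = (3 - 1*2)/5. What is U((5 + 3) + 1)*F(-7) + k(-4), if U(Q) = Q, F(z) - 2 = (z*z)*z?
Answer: -15344/5 ≈ -3068.8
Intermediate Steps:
F(z) = 2 + z**3 (F(z) = 2 + (z*z)*z = 2 + z**2*z = 2 + z**3)
k(p) = 1/5 (k(p) = (3 - 2)*(1/5) = 1*(1/5) = 1/5)
U((5 + 3) + 1)*F(-7) + k(-4) = ((5 + 3) + 1)*(2 + (-7)**3) + 1/5 = (8 + 1)*(2 - 343) + 1/5 = 9*(-341) + 1/5 = -3069 + 1/5 = -15344/5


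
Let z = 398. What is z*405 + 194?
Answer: 161384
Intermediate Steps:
z*405 + 194 = 398*405 + 194 = 161190 + 194 = 161384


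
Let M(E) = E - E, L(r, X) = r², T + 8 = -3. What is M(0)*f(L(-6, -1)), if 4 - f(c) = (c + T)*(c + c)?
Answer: 0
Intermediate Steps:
T = -11 (T = -8 - 3 = -11)
M(E) = 0
f(c) = 4 - 2*c*(-11 + c) (f(c) = 4 - (c - 11)*(c + c) = 4 - (-11 + c)*2*c = 4 - 2*c*(-11 + c))
M(0)*f(L(-6, -1)) = 0*(4 - 2*((-6)²)² + 22*(-6)²) = 0*(4 - 2*36² + 22*36) = 0*(4 - 2*1296 + 792) = 0*(4 - 2592 + 792) = 0*(-1796) = 0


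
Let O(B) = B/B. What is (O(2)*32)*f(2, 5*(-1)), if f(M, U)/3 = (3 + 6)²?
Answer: 7776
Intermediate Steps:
O(B) = 1
f(M, U) = 243 (f(M, U) = 3*(3 + 6)² = 3*9² = 3*81 = 243)
(O(2)*32)*f(2, 5*(-1)) = (1*32)*243 = 32*243 = 7776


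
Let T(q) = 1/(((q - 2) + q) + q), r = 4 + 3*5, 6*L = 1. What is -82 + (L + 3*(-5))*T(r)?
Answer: -27149/330 ≈ -82.270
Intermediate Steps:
L = ⅙ (L = (⅙)*1 = ⅙ ≈ 0.16667)
r = 19 (r = 4 + 15 = 19)
T(q) = 1/(-2 + 3*q) (T(q) = 1/(((-2 + q) + q) + q) = 1/((-2 + 2*q) + q) = 1/(-2 + 3*q))
-82 + (L + 3*(-5))*T(r) = -82 + (⅙ + 3*(-5))/(-2 + 3*19) = -82 + (⅙ - 15)/(-2 + 57) = -82 - 89/6/55 = -82 - 89/6*1/55 = -82 - 89/330 = -27149/330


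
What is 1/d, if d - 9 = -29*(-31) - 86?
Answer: 1/822 ≈ 0.0012165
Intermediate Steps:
d = 822 (d = 9 + (-29*(-31) - 86) = 9 + (899 - 86) = 9 + 813 = 822)
1/d = 1/822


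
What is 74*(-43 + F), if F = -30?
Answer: -5402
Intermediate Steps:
74*(-43 + F) = 74*(-43 - 30) = 74*(-73) = -5402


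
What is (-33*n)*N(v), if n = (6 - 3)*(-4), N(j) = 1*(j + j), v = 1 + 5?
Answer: 4752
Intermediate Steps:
v = 6
N(j) = 2*j (N(j) = 1*(2*j) = 2*j)
n = -12 (n = 3*(-4) = -12)
(-33*n)*N(v) = (-33*(-12))*(2*6) = 396*12 = 4752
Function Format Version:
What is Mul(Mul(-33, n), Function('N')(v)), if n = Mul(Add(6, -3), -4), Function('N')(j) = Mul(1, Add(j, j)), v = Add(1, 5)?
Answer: 4752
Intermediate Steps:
v = 6
Function('N')(j) = Mul(2, j) (Function('N')(j) = Mul(1, Mul(2, j)) = Mul(2, j))
n = -12 (n = Mul(3, -4) = -12)
Mul(Mul(-33, n), Function('N')(v)) = Mul(Mul(-33, -12), Mul(2, 6)) = Mul(396, 12) = 4752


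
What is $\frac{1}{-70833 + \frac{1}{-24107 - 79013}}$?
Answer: $- \frac{103120}{7304298961} \approx -1.4118 \cdot 10^{-5}$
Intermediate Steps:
$\frac{1}{-70833 + \frac{1}{-24107 - 79013}} = \frac{1}{-70833 + \frac{1}{-103120}} = \frac{1}{-70833 - \frac{1}{103120}} = \frac{1}{- \frac{7304298961}{103120}} = - \frac{103120}{7304298961}$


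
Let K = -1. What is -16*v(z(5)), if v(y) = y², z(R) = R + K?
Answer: -256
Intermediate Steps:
z(R) = -1 + R (z(R) = R - 1 = -1 + R)
-16*v(z(5)) = -16*(-1 + 5)² = -16*4² = -16*16 = -256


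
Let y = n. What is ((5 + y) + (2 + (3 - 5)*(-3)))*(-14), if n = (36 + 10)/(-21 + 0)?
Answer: -454/3 ≈ -151.33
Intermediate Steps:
n = -46/21 (n = 46/(-21) = 46*(-1/21) = -46/21 ≈ -2.1905)
y = -46/21 ≈ -2.1905
((5 + y) + (2 + (3 - 5)*(-3)))*(-14) = ((5 - 46/21) + (2 + (3 - 5)*(-3)))*(-14) = (59/21 + (2 - 2*(-3)))*(-14) = (59/21 + (2 + 6))*(-14) = (59/21 + 8)*(-14) = (227/21)*(-14) = -454/3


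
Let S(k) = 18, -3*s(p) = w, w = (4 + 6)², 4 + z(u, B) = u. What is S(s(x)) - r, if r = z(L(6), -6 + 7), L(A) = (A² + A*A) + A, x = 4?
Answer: -56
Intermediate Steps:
L(A) = A + 2*A² (L(A) = (A² + A²) + A = 2*A² + A = A + 2*A²)
z(u, B) = -4 + u
r = 74 (r = -4 + 6*(1 + 2*6) = -4 + 6*(1 + 12) = -4 + 6*13 = -4 + 78 = 74)
w = 100 (w = 10² = 100)
s(p) = -100/3 (s(p) = -⅓*100 = -100/3)
S(s(x)) - r = 18 - 1*74 = 18 - 74 = -56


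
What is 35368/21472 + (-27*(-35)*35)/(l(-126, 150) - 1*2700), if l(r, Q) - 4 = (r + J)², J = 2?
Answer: 7241579/1701656 ≈ 4.2556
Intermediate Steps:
l(r, Q) = 4 + (2 + r)² (l(r, Q) = 4 + (r + 2)² = 4 + (2 + r)²)
35368/21472 + (-27*(-35)*35)/(l(-126, 150) - 1*2700) = 35368/21472 + (-27*(-35)*35)/((4 + (2 - 126)²) - 1*2700) = 35368*(1/21472) + (945*35)/((4 + (-124)²) - 2700) = 4421/2684 + 33075/((4 + 15376) - 2700) = 4421/2684 + 33075/(15380 - 2700) = 4421/2684 + 33075/12680 = 4421/2684 + 33075*(1/12680) = 4421/2684 + 6615/2536 = 7241579/1701656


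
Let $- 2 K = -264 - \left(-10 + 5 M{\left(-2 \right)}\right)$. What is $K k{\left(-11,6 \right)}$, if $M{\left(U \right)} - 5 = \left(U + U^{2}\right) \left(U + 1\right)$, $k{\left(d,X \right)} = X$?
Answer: $807$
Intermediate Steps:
$M{\left(U \right)} = 5 + \left(1 + U\right) \left(U + U^{2}\right)$ ($M{\left(U \right)} = 5 + \left(U + U^{2}\right) \left(U + 1\right) = 5 + \left(U + U^{2}\right) \left(1 + U\right) = 5 + \left(1 + U\right) \left(U + U^{2}\right)$)
$K = \frac{269}{2}$ ($K = - \frac{-264 - \left(-10 + 5 \left(5 - 2 + \left(-2\right)^{3} + 2 \left(-2\right)^{2}\right)\right)}{2} = - \frac{-264 - \left(-10 + 5 \left(5 - 2 - 8 + 2 \cdot 4\right)\right)}{2} = - \frac{-264 - \left(-10 + 5 \left(5 - 2 - 8 + 8\right)\right)}{2} = - \frac{-264 - \left(-10 + 5 \cdot 3\right)}{2} = - \frac{-264 - \left(-10 + 15\right)}{2} = - \frac{-264 - 5}{2} = \left(- \frac{1}{2}\right) \left(-269\right) = \frac{269}{2} \approx 134.5$)
$K k{\left(-11,6 \right)} = \frac{269}{2} \cdot 6 = 807$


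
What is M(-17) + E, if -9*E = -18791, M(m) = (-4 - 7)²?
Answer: 19880/9 ≈ 2208.9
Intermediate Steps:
M(m) = 121 (M(m) = (-11)² = 121)
E = 18791/9 (E = -⅑*(-18791) = 18791/9 ≈ 2087.9)
M(-17) + E = 121 + 18791/9 = 19880/9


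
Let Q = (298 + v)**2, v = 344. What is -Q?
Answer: -412164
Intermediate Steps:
Q = 412164 (Q = (298 + 344)**2 = 642**2 = 412164)
-Q = -1*412164 = -412164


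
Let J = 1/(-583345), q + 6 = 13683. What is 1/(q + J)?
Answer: 583345/7978409564 ≈ 7.3115e-5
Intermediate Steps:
q = 13677 (q = -6 + 13683 = 13677)
J = -1/583345 ≈ -1.7143e-6
1/(q + J) = 1/(13677 - 1/583345) = 1/(7978409564/583345) = 583345/7978409564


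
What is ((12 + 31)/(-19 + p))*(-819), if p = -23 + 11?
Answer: 35217/31 ≈ 1136.0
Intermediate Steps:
p = -12
((12 + 31)/(-19 + p))*(-819) = ((12 + 31)/(-19 - 12))*(-819) = (43/(-31))*(-819) = (43*(-1/31))*(-819) = -43/31*(-819) = 35217/31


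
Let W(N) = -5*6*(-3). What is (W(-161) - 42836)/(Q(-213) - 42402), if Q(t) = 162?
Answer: 1943/1920 ≈ 1.0120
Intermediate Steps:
W(N) = 90 (W(N) = -30*(-3) = 90)
(W(-161) - 42836)/(Q(-213) - 42402) = (90 - 42836)/(162 - 42402) = -42746/(-42240) = -42746*(-1/42240) = 1943/1920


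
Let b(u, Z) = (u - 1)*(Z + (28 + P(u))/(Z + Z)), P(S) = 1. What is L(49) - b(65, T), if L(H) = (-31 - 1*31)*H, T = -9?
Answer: -21230/9 ≈ -2358.9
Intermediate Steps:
L(H) = -62*H (L(H) = (-31 - 31)*H = -62*H)
b(u, Z) = (-1 + u)*(Z + 29/(2*Z)) (b(u, Z) = (u - 1)*(Z + (28 + 1)/(Z + Z)) = (-1 + u)*(Z + 29/((2*Z))) = (-1 + u)*(Z + 29*(1/(2*Z))) = (-1 + u)*(Z + 29/(2*Z)))
L(49) - b(65, T) = -62*49 - (-29 + 29*65 + 2*(-9)²*(-1 + 65))/(2*(-9)) = -3038 - (-1)*(-29 + 1885 + 2*81*64)/(2*9) = -3038 - (-1)*(-29 + 1885 + 10368)/(2*9) = -3038 - (-1)*12224/(2*9) = -3038 - 1*(-6112/9) = -3038 + 6112/9 = -21230/9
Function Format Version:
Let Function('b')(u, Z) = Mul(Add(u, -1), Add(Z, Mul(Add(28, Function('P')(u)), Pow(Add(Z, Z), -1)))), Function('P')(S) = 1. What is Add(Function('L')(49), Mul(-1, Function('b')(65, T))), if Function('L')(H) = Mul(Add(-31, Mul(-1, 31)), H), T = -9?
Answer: Rational(-21230, 9) ≈ -2358.9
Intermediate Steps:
Function('L')(H) = Mul(-62, H) (Function('L')(H) = Mul(Add(-31, -31), H) = Mul(-62, H))
Function('b')(u, Z) = Mul(Add(-1, u), Add(Z, Mul(Rational(29, 2), Pow(Z, -1)))) (Function('b')(u, Z) = Mul(Add(u, -1), Add(Z, Mul(Add(28, 1), Pow(Add(Z, Z), -1)))) = Mul(Add(-1, u), Add(Z, Mul(29, Pow(Mul(2, Z), -1)))) = Mul(Add(-1, u), Add(Z, Mul(29, Mul(Rational(1, 2), Pow(Z, -1))))) = Mul(Add(-1, u), Add(Z, Mul(Rational(29, 2), Pow(Z, -1)))))
Add(Function('L')(49), Mul(-1, Function('b')(65, T))) = Add(Mul(-62, 49), Mul(-1, Mul(Rational(1, 2), Pow(-9, -1), Add(-29, Mul(29, 65), Mul(2, Pow(-9, 2), Add(-1, 65)))))) = Add(-3038, Mul(-1, Mul(Rational(1, 2), Rational(-1, 9), Add(-29, 1885, Mul(2, 81, 64))))) = Add(-3038, Mul(-1, Mul(Rational(1, 2), Rational(-1, 9), Add(-29, 1885, 10368)))) = Add(-3038, Mul(-1, Mul(Rational(1, 2), Rational(-1, 9), 12224))) = Add(-3038, Mul(-1, Rational(-6112, 9))) = Add(-3038, Rational(6112, 9)) = Rational(-21230, 9)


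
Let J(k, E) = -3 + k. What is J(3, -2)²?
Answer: 0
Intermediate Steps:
J(3, -2)² = (-3 + 3)² = 0² = 0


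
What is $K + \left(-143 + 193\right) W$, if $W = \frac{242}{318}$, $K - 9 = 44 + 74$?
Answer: $\frac{26243}{159} \approx 165.05$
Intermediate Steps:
$K = 127$ ($K = 9 + \left(44 + 74\right) = 9 + 118 = 127$)
$W = \frac{121}{159}$ ($W = 242 \cdot \frac{1}{318} = \frac{121}{159} \approx 0.76101$)
$K + \left(-143 + 193\right) W = 127 + \left(-143 + 193\right) \frac{121}{159} = 127 + 50 \cdot \frac{121}{159} = 127 + \frac{6050}{159} = \frac{26243}{159}$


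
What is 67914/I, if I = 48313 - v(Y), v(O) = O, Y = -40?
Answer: 67914/48353 ≈ 1.4045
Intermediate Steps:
I = 48353 (I = 48313 - 1*(-40) = 48313 + 40 = 48353)
67914/I = 67914/48353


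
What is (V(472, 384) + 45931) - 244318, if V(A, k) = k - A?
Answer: -198475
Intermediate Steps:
(V(472, 384) + 45931) - 244318 = ((384 - 1*472) + 45931) - 244318 = ((384 - 472) + 45931) - 244318 = (-88 + 45931) - 244318 = 45843 - 244318 = -198475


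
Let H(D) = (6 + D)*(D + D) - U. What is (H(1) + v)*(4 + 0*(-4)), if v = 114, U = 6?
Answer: 488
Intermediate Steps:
H(D) = -6 + 2*D*(6 + D) (H(D) = (6 + D)*(D + D) - 1*6 = (6 + D)*(2*D) - 6 = 2*D*(6 + D) - 6 = -6 + 2*D*(6 + D))
(H(1) + v)*(4 + 0*(-4)) = ((-6 + 2*1**2 + 12*1) + 114)*(4 + 0*(-4)) = ((-6 + 2*1 + 12) + 114)*(4 + 0) = ((-6 + 2 + 12) + 114)*4 = (8 + 114)*4 = 122*4 = 488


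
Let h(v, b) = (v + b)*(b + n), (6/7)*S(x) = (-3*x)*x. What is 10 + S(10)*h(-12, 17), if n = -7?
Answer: -17490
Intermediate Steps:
S(x) = -7*x**2/2 (S(x) = 7*((-3*x)*x)/6 = 7*(-3*x**2)/6 = -7*x**2/2)
h(v, b) = (-7 + b)*(b + v) (h(v, b) = (v + b)*(b - 7) = (b + v)*(-7 + b) = (-7 + b)*(b + v))
10 + S(10)*h(-12, 17) = 10 + (-7/2*10**2)*(17**2 - 7*17 - 7*(-12) + 17*(-12)) = 10 + (-7/2*100)*(289 - 119 + 84 - 204) = 10 - 350*50 = 10 - 17500 = -17490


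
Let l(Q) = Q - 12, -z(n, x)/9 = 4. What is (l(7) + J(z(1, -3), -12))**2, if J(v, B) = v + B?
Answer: 2809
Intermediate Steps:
z(n, x) = -36 (z(n, x) = -9*4 = -36)
l(Q) = -12 + Q
J(v, B) = B + v
(l(7) + J(z(1, -3), -12))**2 = ((-12 + 7) + (-12 - 36))**2 = (-5 - 48)**2 = (-53)**2 = 2809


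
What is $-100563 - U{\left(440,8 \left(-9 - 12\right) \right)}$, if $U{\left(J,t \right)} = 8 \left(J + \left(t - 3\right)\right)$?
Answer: $-102715$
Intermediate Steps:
$U{\left(J,t \right)} = -24 + 8 J + 8 t$ ($U{\left(J,t \right)} = 8 \left(J + \left(t - 3\right)\right) = 8 \left(J + \left(-3 + t\right)\right) = 8 \left(-3 + J + t\right) = -24 + 8 J + 8 t$)
$-100563 - U{\left(440,8 \left(-9 - 12\right) \right)} = -100563 - \left(-24 + 8 \cdot 440 + 8 \cdot 8 \left(-9 - 12\right)\right) = -100563 - \left(-24 + 3520 + 8 \cdot 8 \left(-21\right)\right) = -100563 - \left(-24 + 3520 + 8 \left(-168\right)\right) = -100563 - \left(-24 + 3520 - 1344\right) = -100563 - 2152 = -102715$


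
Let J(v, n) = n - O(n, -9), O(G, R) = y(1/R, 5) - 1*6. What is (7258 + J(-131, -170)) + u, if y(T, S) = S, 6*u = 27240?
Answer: 11629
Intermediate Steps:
u = 4540 (u = (⅙)*27240 = 4540)
O(G, R) = -1 (O(G, R) = 5 - 1*6 = 5 - 6 = -1)
J(v, n) = 1 + n (J(v, n) = n - 1*(-1) = n + 1 = 1 + n)
(7258 + J(-131, -170)) + u = (7258 + (1 - 170)) + 4540 = (7258 - 169) + 4540 = 7089 + 4540 = 11629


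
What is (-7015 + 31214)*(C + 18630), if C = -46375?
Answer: -671401255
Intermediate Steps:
(-7015 + 31214)*(C + 18630) = (-7015 + 31214)*(-46375 + 18630) = 24199*(-27745) = -671401255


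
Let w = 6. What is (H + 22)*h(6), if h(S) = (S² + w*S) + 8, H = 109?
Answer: 10480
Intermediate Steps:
h(S) = 8 + S² + 6*S (h(S) = (S² + 6*S) + 8 = 8 + S² + 6*S)
(H + 22)*h(6) = (109 + 22)*(8 + 6² + 6*6) = 131*(8 + 36 + 36) = 131*80 = 10480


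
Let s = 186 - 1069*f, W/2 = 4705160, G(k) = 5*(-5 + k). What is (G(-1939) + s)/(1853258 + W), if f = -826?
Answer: 436730/5631789 ≈ 0.077547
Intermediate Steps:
G(k) = -25 + 5*k
W = 9410320 (W = 2*4705160 = 9410320)
s = 883180 (s = 186 - 1069*(-826) = 186 + 882994 = 883180)
(G(-1939) + s)/(1853258 + W) = ((-25 + 5*(-1939)) + 883180)/(1853258 + 9410320) = ((-25 - 9695) + 883180)/11263578 = (-9720 + 883180)*(1/11263578) = 873460*(1/11263578) = 436730/5631789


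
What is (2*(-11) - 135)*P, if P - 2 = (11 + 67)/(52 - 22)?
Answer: -3611/5 ≈ -722.20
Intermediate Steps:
P = 23/5 (P = 2 + (11 + 67)/(52 - 22) = 2 + 78/30 = 2 + 78*(1/30) = 2 + 13/5 = 23/5 ≈ 4.6000)
(2*(-11) - 135)*P = (2*(-11) - 135)*(23/5) = (-22 - 135)*(23/5) = -157*23/5 = -3611/5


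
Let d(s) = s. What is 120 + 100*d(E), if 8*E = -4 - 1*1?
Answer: 115/2 ≈ 57.500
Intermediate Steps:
E = -5/8 (E = (-4 - 1*1)/8 = (-4 - 1)/8 = (⅛)*(-5) = -5/8 ≈ -0.62500)
120 + 100*d(E) = 120 + 100*(-5/8) = 120 - 125/2 = 115/2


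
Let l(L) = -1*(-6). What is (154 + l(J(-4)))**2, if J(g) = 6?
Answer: 25600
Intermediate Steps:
l(L) = 6
(154 + l(J(-4)))**2 = (154 + 6)**2 = 160**2 = 25600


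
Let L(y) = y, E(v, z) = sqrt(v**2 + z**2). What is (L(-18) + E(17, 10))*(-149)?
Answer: 2682 - 149*sqrt(389) ≈ -256.74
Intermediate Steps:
(L(-18) + E(17, 10))*(-149) = (-18 + sqrt(17**2 + 10**2))*(-149) = (-18 + sqrt(289 + 100))*(-149) = (-18 + sqrt(389))*(-149) = 2682 - 149*sqrt(389)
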